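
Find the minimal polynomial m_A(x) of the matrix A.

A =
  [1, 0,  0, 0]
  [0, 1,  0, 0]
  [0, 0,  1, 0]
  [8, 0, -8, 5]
x^2 - 6*x + 5

The characteristic polynomial is χ_A(x) = (x - 5)*(x - 1)^3, so the eigenvalues are known. The minimal polynomial is
  m_A(x) = Π_λ (x − λ)^{k_λ}
where k_λ is the size of the *largest* Jordan block for λ (equivalently, the smallest k with (A − λI)^k v = 0 for every generalised eigenvector v of λ).

  λ = 1: largest Jordan block has size 1, contributing (x − 1)
  λ = 5: largest Jordan block has size 1, contributing (x − 5)

So m_A(x) = (x - 5)*(x - 1) = x^2 - 6*x + 5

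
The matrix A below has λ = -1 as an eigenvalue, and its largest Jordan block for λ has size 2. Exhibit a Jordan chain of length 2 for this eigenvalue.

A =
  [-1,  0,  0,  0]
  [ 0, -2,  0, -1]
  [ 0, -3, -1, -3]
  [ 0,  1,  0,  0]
A Jordan chain for λ = -1 of length 2:
v_1 = (0, -1, -3, 1)ᵀ
v_2 = (0, 1, 0, 0)ᵀ

Let N = A − (-1)·I. We want v_2 with N^2 v_2 = 0 but N^1 v_2 ≠ 0; then v_{j-1} := N · v_j for j = 2, …, 2.

Pick v_2 = (0, 1, 0, 0)ᵀ.
Then v_1 = N · v_2 = (0, -1, -3, 1)ᵀ.

Sanity check: (A − (-1)·I) v_1 = (0, 0, 0, 0)ᵀ = 0. ✓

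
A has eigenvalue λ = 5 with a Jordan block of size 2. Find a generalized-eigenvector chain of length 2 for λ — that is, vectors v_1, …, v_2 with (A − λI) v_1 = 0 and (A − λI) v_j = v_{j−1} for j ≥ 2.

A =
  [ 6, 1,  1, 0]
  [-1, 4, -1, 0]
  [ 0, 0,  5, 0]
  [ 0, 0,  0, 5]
A Jordan chain for λ = 5 of length 2:
v_1 = (1, -1, 0, 0)ᵀ
v_2 = (1, 0, 0, 0)ᵀ

Let N = A − (5)·I. We want v_2 with N^2 v_2 = 0 but N^1 v_2 ≠ 0; then v_{j-1} := N · v_j for j = 2, …, 2.

Pick v_2 = (1, 0, 0, 0)ᵀ.
Then v_1 = N · v_2 = (1, -1, 0, 0)ᵀ.

Sanity check: (A − (5)·I) v_1 = (0, 0, 0, 0)ᵀ = 0. ✓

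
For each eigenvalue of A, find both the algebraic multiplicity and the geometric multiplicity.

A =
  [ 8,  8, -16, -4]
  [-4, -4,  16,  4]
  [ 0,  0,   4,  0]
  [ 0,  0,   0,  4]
λ = 0: alg = 1, geom = 1; λ = 4: alg = 3, geom = 3

Step 1 — factor the characteristic polynomial to read off the algebraic multiplicities:
  χ_A(x) = x*(x - 4)^3

Step 2 — compute geometric multiplicities via the rank-nullity identity g(λ) = n − rank(A − λI):
  rank(A − (0)·I) = 3, so dim ker(A − (0)·I) = n − 3 = 1
  rank(A − (4)·I) = 1, so dim ker(A − (4)·I) = n − 1 = 3

Summary:
  λ = 0: algebraic multiplicity = 1, geometric multiplicity = 1
  λ = 4: algebraic multiplicity = 3, geometric multiplicity = 3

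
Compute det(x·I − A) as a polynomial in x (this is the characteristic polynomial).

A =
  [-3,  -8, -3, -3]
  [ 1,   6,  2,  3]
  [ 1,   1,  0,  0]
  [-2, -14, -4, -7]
x^4 + 4*x^3 + 6*x^2 + 4*x + 1

Expanding det(x·I − A) (e.g. by cofactor expansion or by noting that A is similar to its Jordan form J, which has the same characteristic polynomial as A) gives
  χ_A(x) = x^4 + 4*x^3 + 6*x^2 + 4*x + 1
which factors as (x + 1)^4. The eigenvalues (with algebraic multiplicities) are λ = -1 with multiplicity 4.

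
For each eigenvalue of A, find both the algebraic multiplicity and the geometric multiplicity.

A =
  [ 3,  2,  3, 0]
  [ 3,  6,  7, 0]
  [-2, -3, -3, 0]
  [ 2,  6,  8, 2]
λ = 2: alg = 4, geom = 2

Step 1 — factor the characteristic polynomial to read off the algebraic multiplicities:
  χ_A(x) = (x - 2)^4

Step 2 — compute geometric multiplicities via the rank-nullity identity g(λ) = n − rank(A − λI):
  rank(A − (2)·I) = 2, so dim ker(A − (2)·I) = n − 2 = 2

Summary:
  λ = 2: algebraic multiplicity = 4, geometric multiplicity = 2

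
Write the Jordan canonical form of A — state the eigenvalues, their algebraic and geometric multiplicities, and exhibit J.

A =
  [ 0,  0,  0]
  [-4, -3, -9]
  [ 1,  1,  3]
J_3(0)

The characteristic polynomial is
  det(x·I − A) = x^3

Eigenvalues and multiplicities (the geometric multiplicity of λ is n − rank(A − λI), which equals the number of Jordan blocks for λ):
  λ = 0: algebraic multiplicity = 3, geometric multiplicity = 1

Determining the block sizes for each eigenvalue:
  λ = 0: one block (gm = 1), so the single block has size am = 3 → block sizes [3]

Assembling the blocks gives a Jordan form
J =
  [0, 1, 0]
  [0, 0, 1]
  [0, 0, 0]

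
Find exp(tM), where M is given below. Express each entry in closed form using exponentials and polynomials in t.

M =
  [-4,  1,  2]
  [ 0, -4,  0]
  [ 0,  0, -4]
e^{tM} =
  [exp(-4*t), t*exp(-4*t), 2*t*exp(-4*t)]
  [0, exp(-4*t), 0]
  [0, 0, exp(-4*t)]

Strategy: write M = P · J · P⁻¹ where J is a Jordan canonical form, so e^{tM} = P · e^{tJ} · P⁻¹, and e^{tJ} can be computed block-by-block.

M has Jordan form
J =
  [-4,  1,  0]
  [ 0, -4,  0]
  [ 0,  0, -4]
(up to reordering of blocks).

Per-block formulas:
  For a 1×1 block at λ = -4: exp(t · [-4]) = [e^(-4t)].
  For a 2×2 Jordan block J_2(-4): exp(t · J_2(-4)) = e^(-4t)·(I + t·N), where N is the 2×2 nilpotent shift.

After assembling e^{tJ} and conjugating by P, we get:

e^{tM} =
  [exp(-4*t), t*exp(-4*t), 2*t*exp(-4*t)]
  [0, exp(-4*t), 0]
  [0, 0, exp(-4*t)]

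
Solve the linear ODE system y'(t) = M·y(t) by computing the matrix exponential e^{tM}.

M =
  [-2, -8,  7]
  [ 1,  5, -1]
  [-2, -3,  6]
e^{tM} =
  [3*t^2*exp(3*t)/2 - 5*t*exp(3*t) + exp(3*t), 3*t^2*exp(3*t)/2 - 8*t*exp(3*t), -3*t^2*exp(3*t) + 7*t*exp(3*t)]
  [-t^2*exp(3*t)/2 + t*exp(3*t), -t^2*exp(3*t)/2 + 2*t*exp(3*t) + exp(3*t), t^2*exp(3*t) - t*exp(3*t)]
  [t^2*exp(3*t)/2 - 2*t*exp(3*t), t^2*exp(3*t)/2 - 3*t*exp(3*t), -t^2*exp(3*t) + 3*t*exp(3*t) + exp(3*t)]

Strategy: write M = P · J · P⁻¹ where J is a Jordan canonical form, so e^{tM} = P · e^{tJ} · P⁻¹, and e^{tJ} can be computed block-by-block.

M has Jordan form
J =
  [3, 1, 0]
  [0, 3, 1]
  [0, 0, 3]
(up to reordering of blocks).

Per-block formulas:
  For a 3×3 Jordan block J_3(3): exp(t · J_3(3)) = e^(3t)·(I + t·N + (t^2/2)·N^2), where N is the 3×3 nilpotent shift.

After assembling e^{tJ} and conjugating by P, we get:

e^{tM} =
  [3*t^2*exp(3*t)/2 - 5*t*exp(3*t) + exp(3*t), 3*t^2*exp(3*t)/2 - 8*t*exp(3*t), -3*t^2*exp(3*t) + 7*t*exp(3*t)]
  [-t^2*exp(3*t)/2 + t*exp(3*t), -t^2*exp(3*t)/2 + 2*t*exp(3*t) + exp(3*t), t^2*exp(3*t) - t*exp(3*t)]
  [t^2*exp(3*t)/2 - 2*t*exp(3*t), t^2*exp(3*t)/2 - 3*t*exp(3*t), -t^2*exp(3*t) + 3*t*exp(3*t) + exp(3*t)]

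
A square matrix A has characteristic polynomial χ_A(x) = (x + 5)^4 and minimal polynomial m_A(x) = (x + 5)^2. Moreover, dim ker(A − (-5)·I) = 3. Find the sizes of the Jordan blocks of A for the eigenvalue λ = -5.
Block sizes for λ = -5: [2, 1, 1]

Step 1 — from the characteristic polynomial, algebraic multiplicity of λ = -5 is 4. From dim ker(A − (-5)·I) = 3, there are exactly 3 Jordan blocks for λ = -5.
Step 2 — from the minimal polynomial, the factor (x + 5)^2 tells us the largest block for λ = -5 has size 2.
Step 3 — with total size 4, 3 blocks, and largest block 2, the block sizes (in nonincreasing order) are [2, 1, 1].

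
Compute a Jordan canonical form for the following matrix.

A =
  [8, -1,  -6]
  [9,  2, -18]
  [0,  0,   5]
J_2(5) ⊕ J_1(5)

The characteristic polynomial is
  det(x·I − A) = x^3 - 15*x^2 + 75*x - 125 = (x - 5)^3

Eigenvalues and multiplicities (the geometric multiplicity of λ is n − rank(A − λI), which equals the number of Jordan blocks for λ):
  λ = 5: algebraic multiplicity = 3, geometric multiplicity = 2

Determining the block sizes for each eigenvalue:
  λ = 5: 2 blocks summing to 3 forces exactly one block of size 2 and the rest size 1 → block sizes [2, 1]

Assembling the blocks gives a Jordan form
J =
  [5, 1, 0]
  [0, 5, 0]
  [0, 0, 5]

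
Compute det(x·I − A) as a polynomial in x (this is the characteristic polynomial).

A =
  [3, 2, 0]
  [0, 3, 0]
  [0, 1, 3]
x^3 - 9*x^2 + 27*x - 27

Expanding det(x·I − A) (e.g. by cofactor expansion or by noting that A is similar to its Jordan form J, which has the same characteristic polynomial as A) gives
  χ_A(x) = x^3 - 9*x^2 + 27*x - 27
which factors as (x - 3)^3. The eigenvalues (with algebraic multiplicities) are λ = 3 with multiplicity 3.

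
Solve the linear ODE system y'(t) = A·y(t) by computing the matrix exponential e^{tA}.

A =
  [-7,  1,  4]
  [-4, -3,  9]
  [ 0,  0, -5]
e^{tA} =
  [-2*t*exp(-5*t) + exp(-5*t), t*exp(-5*t), t^2*exp(-5*t)/2 + 4*t*exp(-5*t)]
  [-4*t*exp(-5*t), 2*t*exp(-5*t) + exp(-5*t), t^2*exp(-5*t) + 9*t*exp(-5*t)]
  [0, 0, exp(-5*t)]

Strategy: write A = P · J · P⁻¹ where J is a Jordan canonical form, so e^{tA} = P · e^{tJ} · P⁻¹, and e^{tJ} can be computed block-by-block.

A has Jordan form
J =
  [-5,  1,  0]
  [ 0, -5,  1]
  [ 0,  0, -5]
(up to reordering of blocks).

Per-block formulas:
  For a 3×3 Jordan block J_3(-5): exp(t · J_3(-5)) = e^(-5t)·(I + t·N + (t^2/2)·N^2), where N is the 3×3 nilpotent shift.

After assembling e^{tJ} and conjugating by P, we get:

e^{tA} =
  [-2*t*exp(-5*t) + exp(-5*t), t*exp(-5*t), t^2*exp(-5*t)/2 + 4*t*exp(-5*t)]
  [-4*t*exp(-5*t), 2*t*exp(-5*t) + exp(-5*t), t^2*exp(-5*t) + 9*t*exp(-5*t)]
  [0, 0, exp(-5*t)]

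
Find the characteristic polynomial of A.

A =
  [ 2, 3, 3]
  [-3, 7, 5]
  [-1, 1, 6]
x^3 - 15*x^2 + 75*x - 125

Expanding det(x·I − A) (e.g. by cofactor expansion or by noting that A is similar to its Jordan form J, which has the same characteristic polynomial as A) gives
  χ_A(x) = x^3 - 15*x^2 + 75*x - 125
which factors as (x - 5)^3. The eigenvalues (with algebraic multiplicities) are λ = 5 with multiplicity 3.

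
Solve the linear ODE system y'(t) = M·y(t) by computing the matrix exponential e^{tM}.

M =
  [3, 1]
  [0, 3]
e^{tM} =
  [exp(3*t), t*exp(3*t)]
  [0, exp(3*t)]

Strategy: write M = P · J · P⁻¹ where J is a Jordan canonical form, so e^{tM} = P · e^{tJ} · P⁻¹, and e^{tJ} can be computed block-by-block.

M has Jordan form
J =
  [3, 1]
  [0, 3]
(up to reordering of blocks).

Per-block formulas:
  For a 2×2 Jordan block J_2(3): exp(t · J_2(3)) = e^(3t)·(I + t·N), where N is the 2×2 nilpotent shift.

After assembling e^{tJ} and conjugating by P, we get:

e^{tM} =
  [exp(3*t), t*exp(3*t)]
  [0, exp(3*t)]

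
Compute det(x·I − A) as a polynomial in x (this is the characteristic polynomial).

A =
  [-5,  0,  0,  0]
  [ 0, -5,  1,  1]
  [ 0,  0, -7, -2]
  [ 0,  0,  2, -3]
x^4 + 20*x^3 + 150*x^2 + 500*x + 625

Expanding det(x·I − A) (e.g. by cofactor expansion or by noting that A is similar to its Jordan form J, which has the same characteristic polynomial as A) gives
  χ_A(x) = x^4 + 20*x^3 + 150*x^2 + 500*x + 625
which factors as (x + 5)^4. The eigenvalues (with algebraic multiplicities) are λ = -5 with multiplicity 4.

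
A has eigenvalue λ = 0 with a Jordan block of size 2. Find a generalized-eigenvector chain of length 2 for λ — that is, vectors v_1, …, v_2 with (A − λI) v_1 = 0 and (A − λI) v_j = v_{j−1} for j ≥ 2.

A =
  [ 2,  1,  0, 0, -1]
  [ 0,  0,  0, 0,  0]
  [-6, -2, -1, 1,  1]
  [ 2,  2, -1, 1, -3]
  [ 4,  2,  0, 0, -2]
A Jordan chain for λ = 0 of length 2:
v_1 = (2, 0, -6, 2, 4)ᵀ
v_2 = (1, 0, 0, 0, 0)ᵀ

Let N = A − (0)·I. We want v_2 with N^2 v_2 = 0 but N^1 v_2 ≠ 0; then v_{j-1} := N · v_j for j = 2, …, 2.

Pick v_2 = (1, 0, 0, 0, 0)ᵀ.
Then v_1 = N · v_2 = (2, 0, -6, 2, 4)ᵀ.

Sanity check: (A − (0)·I) v_1 = (0, 0, 0, 0, 0)ᵀ = 0. ✓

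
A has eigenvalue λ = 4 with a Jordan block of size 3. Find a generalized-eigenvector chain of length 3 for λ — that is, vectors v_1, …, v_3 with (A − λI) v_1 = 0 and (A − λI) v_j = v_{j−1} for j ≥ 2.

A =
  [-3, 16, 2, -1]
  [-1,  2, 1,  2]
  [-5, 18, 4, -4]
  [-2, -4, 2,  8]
A Jordan chain for λ = 4 of length 3:
v_1 = (-4, -2, 0, -4)ᵀ
v_2 = (-12, -6, -2, -12)ᵀ
v_3 = (4, 1, 0, 0)ᵀ

Let N = A − (4)·I. We want v_3 with N^3 v_3 = 0 but N^2 v_3 ≠ 0; then v_{j-1} := N · v_j for j = 3, …, 2.

Pick v_3 = (4, 1, 0, 0)ᵀ.
Then v_2 = N · v_3 = (-12, -6, -2, -12)ᵀ.
Then v_1 = N · v_2 = (-4, -2, 0, -4)ᵀ.

Sanity check: (A − (4)·I) v_1 = (0, 0, 0, 0)ᵀ = 0. ✓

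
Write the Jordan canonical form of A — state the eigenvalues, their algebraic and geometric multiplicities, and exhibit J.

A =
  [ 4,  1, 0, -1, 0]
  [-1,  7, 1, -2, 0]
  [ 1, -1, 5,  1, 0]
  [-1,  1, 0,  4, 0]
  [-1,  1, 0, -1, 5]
J_3(5) ⊕ J_1(5) ⊕ J_1(5)

The characteristic polynomial is
  det(x·I − A) = x^5 - 25*x^4 + 250*x^3 - 1250*x^2 + 3125*x - 3125 = (x - 5)^5

Eigenvalues and multiplicities (the geometric multiplicity of λ is n − rank(A − λI), which equals the number of Jordan blocks for λ):
  λ = 5: algebraic multiplicity = 5, geometric multiplicity = 3

Determining the block sizes for each eigenvalue:
  λ = 5: with am = 5 and gm = 3, the partition is not yet determined (e.g. several partitions of 5 into 3 parts exist). Let N = A − (5)·I. Computing rank(N^1) = 2, rank(N^2) = 1, rank(N^3) = 0; the number of blocks of size ≥ j is rank(N^{j−1}) − rank(N^j), giving [3, 1, 1]. So we have 1 block(s) of size 3, 2 block(s) of size 1 → block sizes [3, 1, 1]

Assembling the blocks gives a Jordan form
J =
  [5, 1, 0, 0, 0]
  [0, 5, 1, 0, 0]
  [0, 0, 5, 0, 0]
  [0, 0, 0, 5, 0]
  [0, 0, 0, 0, 5]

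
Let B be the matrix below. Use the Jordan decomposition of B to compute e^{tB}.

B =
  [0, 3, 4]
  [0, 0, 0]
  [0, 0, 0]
e^{tB} =
  [1, 3*t, 4*t]
  [0, 1, 0]
  [0, 0, 1]

Strategy: write B = P · J · P⁻¹ where J is a Jordan canonical form, so e^{tB} = P · e^{tJ} · P⁻¹, and e^{tJ} can be computed block-by-block.

B has Jordan form
J =
  [0, 1, 0]
  [0, 0, 0]
  [0, 0, 0]
(up to reordering of blocks).

Per-block formulas:
  For a 1×1 block at λ = 0: exp(t · [0]) = [e^(0t)].
  For a 2×2 Jordan block J_2(0): exp(t · J_2(0)) = e^(0t)·(I + t·N), where N is the 2×2 nilpotent shift.

After assembling e^{tJ} and conjugating by P, we get:

e^{tB} =
  [1, 3*t, 4*t]
  [0, 1, 0]
  [0, 0, 1]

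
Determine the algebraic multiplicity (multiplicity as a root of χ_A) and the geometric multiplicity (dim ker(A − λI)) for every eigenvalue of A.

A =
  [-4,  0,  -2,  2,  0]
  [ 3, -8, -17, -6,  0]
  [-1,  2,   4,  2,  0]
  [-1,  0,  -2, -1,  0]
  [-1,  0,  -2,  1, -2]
λ = -3: alg = 1, geom = 1; λ = -2: alg = 4, geom = 2

Step 1 — factor the characteristic polynomial to read off the algebraic multiplicities:
  χ_A(x) = (x + 2)^4*(x + 3)

Step 2 — compute geometric multiplicities via the rank-nullity identity g(λ) = n − rank(A − λI):
  rank(A − (-3)·I) = 4, so dim ker(A − (-3)·I) = n − 4 = 1
  rank(A − (-2)·I) = 3, so dim ker(A − (-2)·I) = n − 3 = 2

Summary:
  λ = -3: algebraic multiplicity = 1, geometric multiplicity = 1
  λ = -2: algebraic multiplicity = 4, geometric multiplicity = 2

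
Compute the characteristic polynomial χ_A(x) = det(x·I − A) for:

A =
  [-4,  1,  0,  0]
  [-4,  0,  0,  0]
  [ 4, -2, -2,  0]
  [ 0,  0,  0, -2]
x^4 + 8*x^3 + 24*x^2 + 32*x + 16

Expanding det(x·I − A) (e.g. by cofactor expansion or by noting that A is similar to its Jordan form J, which has the same characteristic polynomial as A) gives
  χ_A(x) = x^4 + 8*x^3 + 24*x^2 + 32*x + 16
which factors as (x + 2)^4. The eigenvalues (with algebraic multiplicities) are λ = -2 with multiplicity 4.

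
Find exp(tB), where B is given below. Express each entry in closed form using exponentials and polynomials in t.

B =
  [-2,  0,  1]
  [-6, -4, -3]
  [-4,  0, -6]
e^{tB} =
  [2*t*exp(-4*t) + exp(-4*t), 0, t*exp(-4*t)]
  [-6*t*exp(-4*t), exp(-4*t), -3*t*exp(-4*t)]
  [-4*t*exp(-4*t), 0, -2*t*exp(-4*t) + exp(-4*t)]

Strategy: write B = P · J · P⁻¹ where J is a Jordan canonical form, so e^{tB} = P · e^{tJ} · P⁻¹, and e^{tJ} can be computed block-by-block.

B has Jordan form
J =
  [-4,  1,  0]
  [ 0, -4,  0]
  [ 0,  0, -4]
(up to reordering of blocks).

Per-block formulas:
  For a 2×2 Jordan block J_2(-4): exp(t · J_2(-4)) = e^(-4t)·(I + t·N), where N is the 2×2 nilpotent shift.
  For a 1×1 block at λ = -4: exp(t · [-4]) = [e^(-4t)].

After assembling e^{tJ} and conjugating by P, we get:

e^{tB} =
  [2*t*exp(-4*t) + exp(-4*t), 0, t*exp(-4*t)]
  [-6*t*exp(-4*t), exp(-4*t), -3*t*exp(-4*t)]
  [-4*t*exp(-4*t), 0, -2*t*exp(-4*t) + exp(-4*t)]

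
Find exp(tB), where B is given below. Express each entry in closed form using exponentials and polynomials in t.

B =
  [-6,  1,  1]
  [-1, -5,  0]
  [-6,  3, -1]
e^{tB} =
  [-3*t^2*exp(-4*t)/2 - 2*t*exp(-4*t) + exp(-4*t), t*exp(-4*t), t^2*exp(-4*t)/2 + t*exp(-4*t)]
  [3*t^2*exp(-4*t)/2 - t*exp(-4*t), -t*exp(-4*t) + exp(-4*t), -t^2*exp(-4*t)/2]
  [-9*t^2*exp(-4*t)/2 - 6*t*exp(-4*t), 3*t*exp(-4*t), 3*t^2*exp(-4*t)/2 + 3*t*exp(-4*t) + exp(-4*t)]

Strategy: write B = P · J · P⁻¹ where J is a Jordan canonical form, so e^{tB} = P · e^{tJ} · P⁻¹, and e^{tJ} can be computed block-by-block.

B has Jordan form
J =
  [-4,  1,  0]
  [ 0, -4,  1]
  [ 0,  0, -4]
(up to reordering of blocks).

Per-block formulas:
  For a 3×3 Jordan block J_3(-4): exp(t · J_3(-4)) = e^(-4t)·(I + t·N + (t^2/2)·N^2), where N is the 3×3 nilpotent shift.

After assembling e^{tJ} and conjugating by P, we get:

e^{tB} =
  [-3*t^2*exp(-4*t)/2 - 2*t*exp(-4*t) + exp(-4*t), t*exp(-4*t), t^2*exp(-4*t)/2 + t*exp(-4*t)]
  [3*t^2*exp(-4*t)/2 - t*exp(-4*t), -t*exp(-4*t) + exp(-4*t), -t^2*exp(-4*t)/2]
  [-9*t^2*exp(-4*t)/2 - 6*t*exp(-4*t), 3*t*exp(-4*t), 3*t^2*exp(-4*t)/2 + 3*t*exp(-4*t) + exp(-4*t)]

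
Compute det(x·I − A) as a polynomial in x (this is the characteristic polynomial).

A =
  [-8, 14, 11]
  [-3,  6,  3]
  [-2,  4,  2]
x^3

Expanding det(x·I − A) (e.g. by cofactor expansion or by noting that A is similar to its Jordan form J, which has the same characteristic polynomial as A) gives
  χ_A(x) = x^3
which factors as x^3. The eigenvalues (with algebraic multiplicities) are λ = 0 with multiplicity 3.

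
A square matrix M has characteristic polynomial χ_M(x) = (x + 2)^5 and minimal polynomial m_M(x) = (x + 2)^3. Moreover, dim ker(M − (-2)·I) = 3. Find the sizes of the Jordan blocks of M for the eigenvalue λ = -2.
Block sizes for λ = -2: [3, 1, 1]

Step 1 — from the characteristic polynomial, algebraic multiplicity of λ = -2 is 5. From dim ker(M − (-2)·I) = 3, there are exactly 3 Jordan blocks for λ = -2.
Step 2 — from the minimal polynomial, the factor (x + 2)^3 tells us the largest block for λ = -2 has size 3.
Step 3 — with total size 5, 3 blocks, and largest block 3, the block sizes (in nonincreasing order) are [3, 1, 1].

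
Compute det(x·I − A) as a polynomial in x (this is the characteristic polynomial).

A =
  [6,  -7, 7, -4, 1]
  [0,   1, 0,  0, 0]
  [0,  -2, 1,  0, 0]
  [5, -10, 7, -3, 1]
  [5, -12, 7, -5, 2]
x^5 - 7*x^4 + 19*x^3 - 25*x^2 + 16*x - 4

Expanding det(x·I − A) (e.g. by cofactor expansion or by noting that A is similar to its Jordan form J, which has the same characteristic polynomial as A) gives
  χ_A(x) = x^5 - 7*x^4 + 19*x^3 - 25*x^2 + 16*x - 4
which factors as (x - 2)^2*(x - 1)^3. The eigenvalues (with algebraic multiplicities) are λ = 1 with multiplicity 3, λ = 2 with multiplicity 2.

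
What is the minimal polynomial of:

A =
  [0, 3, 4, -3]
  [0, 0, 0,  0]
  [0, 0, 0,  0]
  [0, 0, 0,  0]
x^2

The characteristic polynomial is χ_A(x) = x^4, so the eigenvalues are known. The minimal polynomial is
  m_A(x) = Π_λ (x − λ)^{k_λ}
where k_λ is the size of the *largest* Jordan block for λ (equivalently, the smallest k with (A − λI)^k v = 0 for every generalised eigenvector v of λ).

  λ = 0: largest Jordan block has size 2, contributing (x − 0)^2

So m_A(x) = x^2 = x^2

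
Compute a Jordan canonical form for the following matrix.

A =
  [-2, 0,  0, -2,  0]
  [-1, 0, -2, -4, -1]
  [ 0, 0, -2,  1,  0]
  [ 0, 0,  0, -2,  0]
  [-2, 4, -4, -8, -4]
J_2(-2) ⊕ J_2(-2) ⊕ J_1(-2)

The characteristic polynomial is
  det(x·I − A) = x^5 + 10*x^4 + 40*x^3 + 80*x^2 + 80*x + 32 = (x + 2)^5

Eigenvalues and multiplicities (the geometric multiplicity of λ is n − rank(A − λI), which equals the number of Jordan blocks for λ):
  λ = -2: algebraic multiplicity = 5, geometric multiplicity = 3

Determining the block sizes for each eigenvalue:
  λ = -2: with am = 5 and gm = 3, the partition is not yet determined (e.g. several partitions of 5 into 3 parts exist). Let N = A − (-2)·I. Computing rank(N^1) = 2, rank(N^2) = 0; the number of blocks of size ≥ j is rank(N^{j−1}) − rank(N^j), giving [3, 2]. So we have 2 block(s) of size 2, 1 block(s) of size 1 → block sizes [2, 2, 1]

Assembling the blocks gives a Jordan form
J =
  [-2,  1,  0,  0,  0]
  [ 0, -2,  0,  0,  0]
  [ 0,  0, -2,  1,  0]
  [ 0,  0,  0, -2,  0]
  [ 0,  0,  0,  0, -2]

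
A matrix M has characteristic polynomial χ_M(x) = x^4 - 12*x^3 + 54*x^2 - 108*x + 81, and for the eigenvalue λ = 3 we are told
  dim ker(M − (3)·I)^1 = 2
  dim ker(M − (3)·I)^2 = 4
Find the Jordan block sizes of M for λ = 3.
Block sizes for λ = 3: [2, 2]

From the dimensions of kernels of powers, the number of Jordan blocks of size at least j is d_j − d_{j−1} where d_j = dim ker(N^j) (with d_0 = 0). Computing the differences gives [2, 2].
The number of blocks of size exactly k is (#blocks of size ≥ k) − (#blocks of size ≥ k + 1), so the partition is: 2 block(s) of size 2.
In nonincreasing order the block sizes are [2, 2].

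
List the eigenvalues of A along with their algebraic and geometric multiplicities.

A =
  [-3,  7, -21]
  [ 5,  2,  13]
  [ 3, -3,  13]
λ = 4: alg = 3, geom = 1

Step 1 — factor the characteristic polynomial to read off the algebraic multiplicities:
  χ_A(x) = (x - 4)^3

Step 2 — compute geometric multiplicities via the rank-nullity identity g(λ) = n − rank(A − λI):
  rank(A − (4)·I) = 2, so dim ker(A − (4)·I) = n − 2 = 1

Summary:
  λ = 4: algebraic multiplicity = 3, geometric multiplicity = 1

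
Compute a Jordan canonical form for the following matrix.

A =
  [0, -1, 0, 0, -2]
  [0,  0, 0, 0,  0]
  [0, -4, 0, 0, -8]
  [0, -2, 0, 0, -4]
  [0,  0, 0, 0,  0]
J_2(0) ⊕ J_1(0) ⊕ J_1(0) ⊕ J_1(0)

The characteristic polynomial is
  det(x·I − A) = x^5

Eigenvalues and multiplicities (the geometric multiplicity of λ is n − rank(A − λI), which equals the number of Jordan blocks for λ):
  λ = 0: algebraic multiplicity = 5, geometric multiplicity = 4

Determining the block sizes for each eigenvalue:
  λ = 0: 4 blocks summing to 5 forces exactly one block of size 2 and the rest size 1 → block sizes [2, 1, 1, 1]

Assembling the blocks gives a Jordan form
J =
  [0, 1, 0, 0, 0]
  [0, 0, 0, 0, 0]
  [0, 0, 0, 0, 0]
  [0, 0, 0, 0, 0]
  [0, 0, 0, 0, 0]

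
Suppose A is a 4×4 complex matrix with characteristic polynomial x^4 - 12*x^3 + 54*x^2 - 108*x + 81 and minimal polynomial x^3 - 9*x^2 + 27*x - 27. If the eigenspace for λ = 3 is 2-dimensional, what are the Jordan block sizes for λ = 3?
Block sizes for λ = 3: [3, 1]

Step 1 — from the characteristic polynomial, algebraic multiplicity of λ = 3 is 4. From dim ker(A − (3)·I) = 2, there are exactly 2 Jordan blocks for λ = 3.
Step 2 — from the minimal polynomial, the factor (x − 3)^3 tells us the largest block for λ = 3 has size 3.
Step 3 — with total size 4, 2 blocks, and largest block 3, the block sizes (in nonincreasing order) are [3, 1].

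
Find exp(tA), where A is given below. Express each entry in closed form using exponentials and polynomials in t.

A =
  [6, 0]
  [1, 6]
e^{tA} =
  [exp(6*t), 0]
  [t*exp(6*t), exp(6*t)]

Strategy: write A = P · J · P⁻¹ where J is a Jordan canonical form, so e^{tA} = P · e^{tJ} · P⁻¹, and e^{tJ} can be computed block-by-block.

A has Jordan form
J =
  [6, 1]
  [0, 6]
(up to reordering of blocks).

Per-block formulas:
  For a 2×2 Jordan block J_2(6): exp(t · J_2(6)) = e^(6t)·(I + t·N), where N is the 2×2 nilpotent shift.

After assembling e^{tJ} and conjugating by P, we get:

e^{tA} =
  [exp(6*t), 0]
  [t*exp(6*t), exp(6*t)]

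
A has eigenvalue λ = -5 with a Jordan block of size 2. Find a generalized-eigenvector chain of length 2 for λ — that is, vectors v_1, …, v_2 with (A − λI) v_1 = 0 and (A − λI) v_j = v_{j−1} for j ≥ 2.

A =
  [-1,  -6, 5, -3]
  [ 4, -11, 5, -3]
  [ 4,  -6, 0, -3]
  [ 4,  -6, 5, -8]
A Jordan chain for λ = -5 of length 2:
v_1 = (4, 4, 4, 4)ᵀ
v_2 = (1, 0, 0, 0)ᵀ

Let N = A − (-5)·I. We want v_2 with N^2 v_2 = 0 but N^1 v_2 ≠ 0; then v_{j-1} := N · v_j for j = 2, …, 2.

Pick v_2 = (1, 0, 0, 0)ᵀ.
Then v_1 = N · v_2 = (4, 4, 4, 4)ᵀ.

Sanity check: (A − (-5)·I) v_1 = (0, 0, 0, 0)ᵀ = 0. ✓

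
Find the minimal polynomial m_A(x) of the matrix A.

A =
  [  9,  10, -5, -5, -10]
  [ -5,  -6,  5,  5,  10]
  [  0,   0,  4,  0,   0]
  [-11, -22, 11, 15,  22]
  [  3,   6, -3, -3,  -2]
x^2 - 8*x + 16

The characteristic polynomial is χ_A(x) = (x - 4)^5, so the eigenvalues are known. The minimal polynomial is
  m_A(x) = Π_λ (x − λ)^{k_λ}
where k_λ is the size of the *largest* Jordan block for λ (equivalently, the smallest k with (A − λI)^k v = 0 for every generalised eigenvector v of λ).

  λ = 4: largest Jordan block has size 2, contributing (x − 4)^2

So m_A(x) = (x - 4)^2 = x^2 - 8*x + 16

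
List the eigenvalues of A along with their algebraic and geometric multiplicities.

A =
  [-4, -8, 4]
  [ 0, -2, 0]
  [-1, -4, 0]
λ = -2: alg = 3, geom = 2

Step 1 — factor the characteristic polynomial to read off the algebraic multiplicities:
  χ_A(x) = (x + 2)^3

Step 2 — compute geometric multiplicities via the rank-nullity identity g(λ) = n − rank(A − λI):
  rank(A − (-2)·I) = 1, so dim ker(A − (-2)·I) = n − 1 = 2

Summary:
  λ = -2: algebraic multiplicity = 3, geometric multiplicity = 2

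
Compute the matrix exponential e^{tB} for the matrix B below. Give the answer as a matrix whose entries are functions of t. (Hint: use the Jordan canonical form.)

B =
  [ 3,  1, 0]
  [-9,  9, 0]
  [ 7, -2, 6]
e^{tB} =
  [-3*t*exp(6*t) + exp(6*t), t*exp(6*t), 0]
  [-9*t*exp(6*t), 3*t*exp(6*t) + exp(6*t), 0]
  [-3*t^2*exp(6*t)/2 + 7*t*exp(6*t), t^2*exp(6*t)/2 - 2*t*exp(6*t), exp(6*t)]

Strategy: write B = P · J · P⁻¹ where J is a Jordan canonical form, so e^{tB} = P · e^{tJ} · P⁻¹, and e^{tJ} can be computed block-by-block.

B has Jordan form
J =
  [6, 1, 0]
  [0, 6, 1]
  [0, 0, 6]
(up to reordering of blocks).

Per-block formulas:
  For a 3×3 Jordan block J_3(6): exp(t · J_3(6)) = e^(6t)·(I + t·N + (t^2/2)·N^2), where N is the 3×3 nilpotent shift.

After assembling e^{tJ} and conjugating by P, we get:

e^{tB} =
  [-3*t*exp(6*t) + exp(6*t), t*exp(6*t), 0]
  [-9*t*exp(6*t), 3*t*exp(6*t) + exp(6*t), 0]
  [-3*t^2*exp(6*t)/2 + 7*t*exp(6*t), t^2*exp(6*t)/2 - 2*t*exp(6*t), exp(6*t)]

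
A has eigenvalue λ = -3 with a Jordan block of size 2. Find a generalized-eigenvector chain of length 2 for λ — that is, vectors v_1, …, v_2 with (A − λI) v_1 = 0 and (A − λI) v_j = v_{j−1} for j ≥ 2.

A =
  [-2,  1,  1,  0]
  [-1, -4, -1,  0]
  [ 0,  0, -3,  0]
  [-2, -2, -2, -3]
A Jordan chain for λ = -3 of length 2:
v_1 = (1, -1, 0, -2)ᵀ
v_2 = (1, 0, 0, 0)ᵀ

Let N = A − (-3)·I. We want v_2 with N^2 v_2 = 0 but N^1 v_2 ≠ 0; then v_{j-1} := N · v_j for j = 2, …, 2.

Pick v_2 = (1, 0, 0, 0)ᵀ.
Then v_1 = N · v_2 = (1, -1, 0, -2)ᵀ.

Sanity check: (A − (-3)·I) v_1 = (0, 0, 0, 0)ᵀ = 0. ✓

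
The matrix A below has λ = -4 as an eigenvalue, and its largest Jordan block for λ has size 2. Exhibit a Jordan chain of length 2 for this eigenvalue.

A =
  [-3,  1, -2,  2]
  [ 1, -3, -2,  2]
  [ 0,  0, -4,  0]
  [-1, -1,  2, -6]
A Jordan chain for λ = -4 of length 2:
v_1 = (1, 1, 0, -1)ᵀ
v_2 = (1, 0, 0, 0)ᵀ

Let N = A − (-4)·I. We want v_2 with N^2 v_2 = 0 but N^1 v_2 ≠ 0; then v_{j-1} := N · v_j for j = 2, …, 2.

Pick v_2 = (1, 0, 0, 0)ᵀ.
Then v_1 = N · v_2 = (1, 1, 0, -1)ᵀ.

Sanity check: (A − (-4)·I) v_1 = (0, 0, 0, 0)ᵀ = 0. ✓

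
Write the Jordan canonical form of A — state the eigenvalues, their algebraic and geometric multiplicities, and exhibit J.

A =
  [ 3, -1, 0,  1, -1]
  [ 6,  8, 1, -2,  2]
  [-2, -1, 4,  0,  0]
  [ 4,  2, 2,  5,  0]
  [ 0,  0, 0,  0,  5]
J_3(5) ⊕ J_1(5) ⊕ J_1(5)

The characteristic polynomial is
  det(x·I − A) = x^5 - 25*x^4 + 250*x^3 - 1250*x^2 + 3125*x - 3125 = (x - 5)^5

Eigenvalues and multiplicities (the geometric multiplicity of λ is n − rank(A − λI), which equals the number of Jordan blocks for λ):
  λ = 5: algebraic multiplicity = 5, geometric multiplicity = 3

Determining the block sizes for each eigenvalue:
  λ = 5: with am = 5 and gm = 3, the partition is not yet determined (e.g. several partitions of 5 into 3 parts exist). Let N = A − (5)·I. Computing rank(N^1) = 2, rank(N^2) = 1, rank(N^3) = 0; the number of blocks of size ≥ j is rank(N^{j−1}) − rank(N^j), giving [3, 1, 1]. So we have 1 block(s) of size 3, 2 block(s) of size 1 → block sizes [3, 1, 1]

Assembling the blocks gives a Jordan form
J =
  [5, 1, 0, 0, 0]
  [0, 5, 1, 0, 0]
  [0, 0, 5, 0, 0]
  [0, 0, 0, 5, 0]
  [0, 0, 0, 0, 5]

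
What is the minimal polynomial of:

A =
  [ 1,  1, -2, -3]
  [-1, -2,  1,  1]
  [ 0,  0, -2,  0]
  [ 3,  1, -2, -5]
x^3 + 6*x^2 + 12*x + 8

The characteristic polynomial is χ_A(x) = (x + 2)^4, so the eigenvalues are known. The minimal polynomial is
  m_A(x) = Π_λ (x − λ)^{k_λ}
where k_λ is the size of the *largest* Jordan block for λ (equivalently, the smallest k with (A − λI)^k v = 0 for every generalised eigenvector v of λ).

  λ = -2: largest Jordan block has size 3, contributing (x + 2)^3

So m_A(x) = (x + 2)^3 = x^3 + 6*x^2 + 12*x + 8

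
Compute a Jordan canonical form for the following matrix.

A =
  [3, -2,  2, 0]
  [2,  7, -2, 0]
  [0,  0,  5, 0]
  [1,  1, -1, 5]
J_2(5) ⊕ J_1(5) ⊕ J_1(5)

The characteristic polynomial is
  det(x·I − A) = x^4 - 20*x^3 + 150*x^2 - 500*x + 625 = (x - 5)^4

Eigenvalues and multiplicities (the geometric multiplicity of λ is n − rank(A − λI), which equals the number of Jordan blocks for λ):
  λ = 5: algebraic multiplicity = 4, geometric multiplicity = 3

Determining the block sizes for each eigenvalue:
  λ = 5: 3 blocks summing to 4 forces exactly one block of size 2 and the rest size 1 → block sizes [2, 1, 1]

Assembling the blocks gives a Jordan form
J =
  [5, 1, 0, 0]
  [0, 5, 0, 0]
  [0, 0, 5, 0]
  [0, 0, 0, 5]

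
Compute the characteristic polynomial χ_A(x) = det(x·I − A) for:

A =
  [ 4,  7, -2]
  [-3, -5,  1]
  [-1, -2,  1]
x^3

Expanding det(x·I − A) (e.g. by cofactor expansion or by noting that A is similar to its Jordan form J, which has the same characteristic polynomial as A) gives
  χ_A(x) = x^3
which factors as x^3. The eigenvalues (with algebraic multiplicities) are λ = 0 with multiplicity 3.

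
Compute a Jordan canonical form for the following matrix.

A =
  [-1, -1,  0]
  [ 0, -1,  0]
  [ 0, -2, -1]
J_2(-1) ⊕ J_1(-1)

The characteristic polynomial is
  det(x·I − A) = x^3 + 3*x^2 + 3*x + 1 = (x + 1)^3

Eigenvalues and multiplicities (the geometric multiplicity of λ is n − rank(A − λI), which equals the number of Jordan blocks for λ):
  λ = -1: algebraic multiplicity = 3, geometric multiplicity = 2

Determining the block sizes for each eigenvalue:
  λ = -1: 2 blocks summing to 3 forces exactly one block of size 2 and the rest size 1 → block sizes [2, 1]

Assembling the blocks gives a Jordan form
J =
  [-1,  1,  0]
  [ 0, -1,  0]
  [ 0,  0, -1]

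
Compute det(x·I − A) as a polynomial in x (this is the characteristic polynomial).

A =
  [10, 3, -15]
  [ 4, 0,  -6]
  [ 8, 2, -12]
x^3 + 2*x^2

Expanding det(x·I − A) (e.g. by cofactor expansion or by noting that A is similar to its Jordan form J, which has the same characteristic polynomial as A) gives
  χ_A(x) = x^3 + 2*x^2
which factors as x^2*(x + 2). The eigenvalues (with algebraic multiplicities) are λ = -2 with multiplicity 1, λ = 0 with multiplicity 2.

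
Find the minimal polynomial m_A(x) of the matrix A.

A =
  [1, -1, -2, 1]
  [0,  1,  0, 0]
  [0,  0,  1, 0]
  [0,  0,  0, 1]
x^2 - 2*x + 1

The characteristic polynomial is χ_A(x) = (x - 1)^4, so the eigenvalues are known. The minimal polynomial is
  m_A(x) = Π_λ (x − λ)^{k_λ}
where k_λ is the size of the *largest* Jordan block for λ (equivalently, the smallest k with (A − λI)^k v = 0 for every generalised eigenvector v of λ).

  λ = 1: largest Jordan block has size 2, contributing (x − 1)^2

So m_A(x) = (x - 1)^2 = x^2 - 2*x + 1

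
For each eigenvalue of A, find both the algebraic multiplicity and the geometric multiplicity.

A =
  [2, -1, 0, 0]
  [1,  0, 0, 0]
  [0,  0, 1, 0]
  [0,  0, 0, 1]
λ = 1: alg = 4, geom = 3

Step 1 — factor the characteristic polynomial to read off the algebraic multiplicities:
  χ_A(x) = (x - 1)^4

Step 2 — compute geometric multiplicities via the rank-nullity identity g(λ) = n − rank(A − λI):
  rank(A − (1)·I) = 1, so dim ker(A − (1)·I) = n − 1 = 3

Summary:
  λ = 1: algebraic multiplicity = 4, geometric multiplicity = 3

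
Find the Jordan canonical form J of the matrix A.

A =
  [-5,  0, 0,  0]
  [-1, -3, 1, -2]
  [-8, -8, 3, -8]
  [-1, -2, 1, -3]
J_1(-5) ⊕ J_2(-1) ⊕ J_1(-1)

The characteristic polynomial is
  det(x·I − A) = x^4 + 8*x^3 + 18*x^2 + 16*x + 5 = (x + 1)^3*(x + 5)

Eigenvalues and multiplicities (the geometric multiplicity of λ is n − rank(A − λI), which equals the number of Jordan blocks for λ):
  λ = -5: algebraic multiplicity = 1, geometric multiplicity = 1
  λ = -1: algebraic multiplicity = 3, geometric multiplicity = 2

Determining the block sizes for each eigenvalue:
  λ = -5: one block (gm = 1), so the single block has size am = 1 → block sizes [1]
  λ = -1: 2 blocks summing to 3 forces exactly one block of size 2 and the rest size 1 → block sizes [2, 1]

Assembling the blocks gives a Jordan form
J =
  [-5,  0,  0,  0]
  [ 0, -1,  1,  0]
  [ 0,  0, -1,  0]
  [ 0,  0,  0, -1]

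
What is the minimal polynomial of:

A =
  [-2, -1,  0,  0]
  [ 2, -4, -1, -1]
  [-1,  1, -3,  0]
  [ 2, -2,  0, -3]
x^3 + 9*x^2 + 27*x + 27

The characteristic polynomial is χ_A(x) = (x + 3)^4, so the eigenvalues are known. The minimal polynomial is
  m_A(x) = Π_λ (x − λ)^{k_λ}
where k_λ is the size of the *largest* Jordan block for λ (equivalently, the smallest k with (A − λI)^k v = 0 for every generalised eigenvector v of λ).

  λ = -3: largest Jordan block has size 3, contributing (x + 3)^3

So m_A(x) = (x + 3)^3 = x^3 + 9*x^2 + 27*x + 27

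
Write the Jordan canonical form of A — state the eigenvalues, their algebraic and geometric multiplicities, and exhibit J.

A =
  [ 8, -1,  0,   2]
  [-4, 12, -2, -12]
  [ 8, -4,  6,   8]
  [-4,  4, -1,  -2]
J_2(6) ⊕ J_2(6)

The characteristic polynomial is
  det(x·I − A) = x^4 - 24*x^3 + 216*x^2 - 864*x + 1296 = (x - 6)^4

Eigenvalues and multiplicities (the geometric multiplicity of λ is n − rank(A − λI), which equals the number of Jordan blocks for λ):
  λ = 6: algebraic multiplicity = 4, geometric multiplicity = 2

Determining the block sizes for each eigenvalue:
  λ = 6: with am = 4 and gm = 2, the partition is not yet determined (e.g. several partitions of 4 into 2 parts exist). Let N = A − (6)·I. Computing rank(N^1) = 2, rank(N^2) = 0; the number of blocks of size ≥ j is rank(N^{j−1}) − rank(N^j), giving [2, 2]. So we have 2 block(s) of size 2 → block sizes [2, 2]

Assembling the blocks gives a Jordan form
J =
  [6, 1, 0, 0]
  [0, 6, 0, 0]
  [0, 0, 6, 1]
  [0, 0, 0, 6]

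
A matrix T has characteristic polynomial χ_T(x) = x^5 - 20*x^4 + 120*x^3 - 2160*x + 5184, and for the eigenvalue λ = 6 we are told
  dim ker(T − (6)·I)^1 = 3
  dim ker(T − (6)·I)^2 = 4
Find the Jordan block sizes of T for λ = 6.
Block sizes for λ = 6: [2, 1, 1]

From the dimensions of kernels of powers, the number of Jordan blocks of size at least j is d_j − d_{j−1} where d_j = dim ker(N^j) (with d_0 = 0). Computing the differences gives [3, 1].
The number of blocks of size exactly k is (#blocks of size ≥ k) − (#blocks of size ≥ k + 1), so the partition is: 2 block(s) of size 1, 1 block(s) of size 2.
In nonincreasing order the block sizes are [2, 1, 1].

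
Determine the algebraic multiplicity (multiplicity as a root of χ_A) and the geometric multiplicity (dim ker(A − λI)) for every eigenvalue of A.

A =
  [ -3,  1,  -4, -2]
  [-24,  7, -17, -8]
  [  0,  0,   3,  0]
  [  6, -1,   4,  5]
λ = 3: alg = 4, geom = 2

Step 1 — factor the characteristic polynomial to read off the algebraic multiplicities:
  χ_A(x) = (x - 3)^4

Step 2 — compute geometric multiplicities via the rank-nullity identity g(λ) = n − rank(A − λI):
  rank(A − (3)·I) = 2, so dim ker(A − (3)·I) = n − 2 = 2

Summary:
  λ = 3: algebraic multiplicity = 4, geometric multiplicity = 2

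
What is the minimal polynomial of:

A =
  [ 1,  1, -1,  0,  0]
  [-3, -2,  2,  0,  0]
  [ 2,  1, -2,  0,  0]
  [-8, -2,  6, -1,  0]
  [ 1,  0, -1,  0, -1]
x^3 + 3*x^2 + 3*x + 1

The characteristic polynomial is χ_A(x) = (x + 1)^5, so the eigenvalues are known. The minimal polynomial is
  m_A(x) = Π_λ (x − λ)^{k_λ}
where k_λ is the size of the *largest* Jordan block for λ (equivalently, the smallest k with (A − λI)^k v = 0 for every generalised eigenvector v of λ).

  λ = -1: largest Jordan block has size 3, contributing (x + 1)^3

So m_A(x) = (x + 1)^3 = x^3 + 3*x^2 + 3*x + 1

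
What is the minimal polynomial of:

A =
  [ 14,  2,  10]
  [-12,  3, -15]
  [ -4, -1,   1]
x^2 - 12*x + 36

The characteristic polynomial is χ_A(x) = (x - 6)^3, so the eigenvalues are known. The minimal polynomial is
  m_A(x) = Π_λ (x − λ)^{k_λ}
where k_λ is the size of the *largest* Jordan block for λ (equivalently, the smallest k with (A − λI)^k v = 0 for every generalised eigenvector v of λ).

  λ = 6: largest Jordan block has size 2, contributing (x − 6)^2

So m_A(x) = (x - 6)^2 = x^2 - 12*x + 36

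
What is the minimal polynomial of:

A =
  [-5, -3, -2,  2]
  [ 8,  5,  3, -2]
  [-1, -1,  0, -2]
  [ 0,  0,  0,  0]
x^3

The characteristic polynomial is χ_A(x) = x^4, so the eigenvalues are known. The minimal polynomial is
  m_A(x) = Π_λ (x − λ)^{k_λ}
where k_λ is the size of the *largest* Jordan block for λ (equivalently, the smallest k with (A − λI)^k v = 0 for every generalised eigenvector v of λ).

  λ = 0: largest Jordan block has size 3, contributing (x − 0)^3

So m_A(x) = x^3 = x^3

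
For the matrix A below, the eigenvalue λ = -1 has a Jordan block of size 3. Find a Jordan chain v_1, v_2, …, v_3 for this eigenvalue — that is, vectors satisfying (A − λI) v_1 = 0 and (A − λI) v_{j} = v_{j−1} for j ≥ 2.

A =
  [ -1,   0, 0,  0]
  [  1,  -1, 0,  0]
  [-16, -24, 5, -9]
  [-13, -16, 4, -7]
A Jordan chain for λ = -1 of length 3:
v_1 = (0, 0, -3, -2)ᵀ
v_2 = (0, 1, -16, -13)ᵀ
v_3 = (1, 0, 0, 0)ᵀ

Let N = A − (-1)·I. We want v_3 with N^3 v_3 = 0 but N^2 v_3 ≠ 0; then v_{j-1} := N · v_j for j = 3, …, 2.

Pick v_3 = (1, 0, 0, 0)ᵀ.
Then v_2 = N · v_3 = (0, 1, -16, -13)ᵀ.
Then v_1 = N · v_2 = (0, 0, -3, -2)ᵀ.

Sanity check: (A − (-1)·I) v_1 = (0, 0, 0, 0)ᵀ = 0. ✓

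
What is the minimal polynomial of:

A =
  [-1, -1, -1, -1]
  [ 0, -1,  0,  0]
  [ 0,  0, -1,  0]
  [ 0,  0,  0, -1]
x^2 + 2*x + 1

The characteristic polynomial is χ_A(x) = (x + 1)^4, so the eigenvalues are known. The minimal polynomial is
  m_A(x) = Π_λ (x − λ)^{k_λ}
where k_λ is the size of the *largest* Jordan block for λ (equivalently, the smallest k with (A − λI)^k v = 0 for every generalised eigenvector v of λ).

  λ = -1: largest Jordan block has size 2, contributing (x + 1)^2

So m_A(x) = (x + 1)^2 = x^2 + 2*x + 1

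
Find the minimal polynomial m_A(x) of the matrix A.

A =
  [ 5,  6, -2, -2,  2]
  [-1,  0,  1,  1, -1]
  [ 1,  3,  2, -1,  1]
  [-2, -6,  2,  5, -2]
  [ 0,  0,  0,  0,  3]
x^2 - 6*x + 9

The characteristic polynomial is χ_A(x) = (x - 3)^5, so the eigenvalues are known. The minimal polynomial is
  m_A(x) = Π_λ (x − λ)^{k_λ}
where k_λ is the size of the *largest* Jordan block for λ (equivalently, the smallest k with (A − λI)^k v = 0 for every generalised eigenvector v of λ).

  λ = 3: largest Jordan block has size 2, contributing (x − 3)^2

So m_A(x) = (x - 3)^2 = x^2 - 6*x + 9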